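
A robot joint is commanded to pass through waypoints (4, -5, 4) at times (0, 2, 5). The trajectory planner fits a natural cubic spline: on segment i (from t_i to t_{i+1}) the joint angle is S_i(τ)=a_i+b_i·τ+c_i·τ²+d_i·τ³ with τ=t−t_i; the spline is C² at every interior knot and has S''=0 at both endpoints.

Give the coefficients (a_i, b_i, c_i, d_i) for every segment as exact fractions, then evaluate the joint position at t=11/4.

Δ: Δ0=-9/2, Δ1=3
row 1: diag=10, rhs=45; c'=3/10, d'=9/2
back: M1=9/2
M: M0=0, M1=9/2, M2=0
seg 0: a=4, c=M0/2=0, d=(M1−M0)/(6·2)=3/8, b=Δ0−h0·(2M0+M1)/6=-6
seg 1: a=-5, c=M1/2=9/4, d=(M2−M1)/(6·3)=-1/4, b=Δ1−h1·(2M1+M2)/6=-3/2
t_q=11/4 → seg 1, τ=3/4; S=-5+-3/2·τ+9/4·τ²+-1/4·τ³=-1271/256

  seg 0: a=4 b=-6 c=0 d=3/8
  seg 1: a=-5 b=-3/2 c=9/4 d=-1/4
S(11/4) = -1271/256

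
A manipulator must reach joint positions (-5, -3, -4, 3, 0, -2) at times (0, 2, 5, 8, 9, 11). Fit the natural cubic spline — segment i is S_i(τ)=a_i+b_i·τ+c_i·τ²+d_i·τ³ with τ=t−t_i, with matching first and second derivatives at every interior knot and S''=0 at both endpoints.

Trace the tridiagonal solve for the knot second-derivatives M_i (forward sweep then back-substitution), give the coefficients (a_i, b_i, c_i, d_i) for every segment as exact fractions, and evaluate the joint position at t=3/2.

Δ: Δ0=1, Δ1=-1/3, Δ2=7/3, Δ3=-3, Δ4=-1
row 1: diag=10, rhs=-8; c'=3/10, d'=-4/5
row 2: denom=12−3·3/10=111/10; d'=(16−3·-4/5)/(111/10)=184/111
row 3: denom=8−3·10/37=266/37; d'=(-32−3·184/111)/(266/37)=-36/7
row 4: denom=6−1·37/266=1559/266; d'=(12−1·-36/7)/(1559/266)=4560/1559
back: M4=4560/1559
back: M3=-36/7−37/266·4560/1559=-8652/1559
back: M2=184/111−10/37·-8652/1559=14768/4677
back: M1=-4/5−3/10·14768/4677=-2724/1559
M: M0=0, M1=-2724/1559, M2=14768/4677, M3=-8652/1559, M4=4560/1559, M5=0
seg 0: a=-5, c=M0/2=0, d=(M1−M0)/(6·2)=-227/1559, b=Δ0−h0·(2M0+M1)/6=2467/1559
seg 1: a=-3, c=M1/2=-1362/1559, d=(M2−M1)/(6·3)=11470/42093, b=Δ1−h1·(2M1+M2)/6=-257/1559
seg 2: a=-4, c=M2/2=7384/4677, d=(M3−M2)/(6·3)=-20362/42093, b=Δ2−h2·(2M2+M3)/6=3041/1559
seg 3: a=3, c=M3/2=-4326/1559, d=(M4−M3)/(6·1)=2202/1559, b=Δ3−h3·(2M3+M4)/6=-2553/1559
seg 4: a=0, c=M4/2=2280/1559, d=(M5−M4)/(6·2)=-380/1559, b=Δ4−h4·(2M4+M5)/6=-4599/1559
t_q=3/2 → seg 0, τ=3/2; S=-5+2467/1559·τ+0·τ²+-227/1559·τ³=-38885/12472

  seg 0: a=-5 b=2467/1559 c=0 d=-227/1559
  seg 1: a=-3 b=-257/1559 c=-1362/1559 d=11470/42093
  seg 2: a=-4 b=3041/1559 c=7384/4677 d=-20362/42093
  seg 3: a=3 b=-2553/1559 c=-4326/1559 d=2202/1559
  seg 4: a=0 b=-4599/1559 c=2280/1559 d=-380/1559
S(3/2) = -38885/12472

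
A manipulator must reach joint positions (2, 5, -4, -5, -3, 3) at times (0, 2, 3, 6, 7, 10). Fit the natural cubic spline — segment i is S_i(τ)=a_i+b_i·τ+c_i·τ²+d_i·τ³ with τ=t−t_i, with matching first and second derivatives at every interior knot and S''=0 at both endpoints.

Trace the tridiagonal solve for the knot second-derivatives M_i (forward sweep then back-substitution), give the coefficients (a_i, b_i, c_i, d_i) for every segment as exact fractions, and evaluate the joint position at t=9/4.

  seg 0: a=2 b=27691/5058 c=0 d=-2513/2529
  seg 1: a=5 b=-32621/5058 c=-5026/843 d=17255/5058
  seg 2: a=-4 b=-20584/2529 c=2401/562 d=-25345/45522
  seg 3: a=-5 b=12451/5058 c=-1868/2529 d=467/1686
  seg 4: a=-3 b=4591/2529 c=467/5058 d=-467/45522
S(9/4) = 331085/107904

Δ: Δ0=3/2, Δ1=-9, Δ2=-1/3, Δ3=2, Δ4=2
row 1: diag=6, rhs=-63; c'=1/6, d'=-21/2
row 2: denom=8−1·1/6=47/6; d'=(52−1·-21/2)/(47/6)=375/47
row 3: denom=8−3·18/47=322/47; d'=(14−3·375/47)/(322/47)=-467/322
row 4: denom=8−1·47/322=2529/322; d'=(0−1·-467/322)/(2529/322)=467/2529
back: M4=467/2529
back: M3=-467/322−47/322·467/2529=-3736/2529
back: M2=375/47−18/47·-3736/2529=2401/281
back: M1=-21/2−1/6·2401/281=-10052/843
M: M0=0, M1=-10052/843, M2=2401/281, M3=-3736/2529, M4=467/2529, M5=0
seg 0: a=2, c=M0/2=0, d=(M1−M0)/(6·2)=-2513/2529, b=Δ0−h0·(2M0+M1)/6=27691/5058
seg 1: a=5, c=M1/2=-5026/843, d=(M2−M1)/(6·1)=17255/5058, b=Δ1−h1·(2M1+M2)/6=-32621/5058
seg 2: a=-4, c=M2/2=2401/562, d=(M3−M2)/(6·3)=-25345/45522, b=Δ2−h2·(2M2+M3)/6=-20584/2529
seg 3: a=-5, c=M3/2=-1868/2529, d=(M4−M3)/(6·1)=467/1686, b=Δ3−h3·(2M3+M4)/6=12451/5058
seg 4: a=-3, c=M4/2=467/5058, d=(M5−M4)/(6·3)=-467/45522, b=Δ4−h4·(2M4+M5)/6=4591/2529
t_q=9/4 → seg 1, τ=1/4; S=5+-32621/5058·τ+-5026/843·τ²+17255/5058·τ³=331085/107904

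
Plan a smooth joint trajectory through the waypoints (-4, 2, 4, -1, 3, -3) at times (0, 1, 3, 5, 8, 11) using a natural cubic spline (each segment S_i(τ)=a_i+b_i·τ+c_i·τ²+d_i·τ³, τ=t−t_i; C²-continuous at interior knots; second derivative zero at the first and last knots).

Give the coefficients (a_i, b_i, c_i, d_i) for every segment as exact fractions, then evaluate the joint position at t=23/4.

  seg 0: a=-4 b=30775/4596 c=0 d=-3199/4596
  seg 1: a=2 b=10589/2298 c=-3199/1532 d=653/4596
  seg 2: a=4 b=-4687/2298 c=-1893/1532 d=4621/9192
  seg 3: a=-1 b=-1091/1149 c=682/383 d=-3515/10341
  seg 4: a=3 b=640/1149 c=-1469/1149 d=1469/10341
S(23/4) = -20931/24512

Δ: Δ0=6, Δ1=1, Δ2=-5/2, Δ3=4/3, Δ4=-2
row 1: diag=6, rhs=-30; c'=1/3, d'=-5
row 2: denom=8−2·1/3=22/3; d'=(-21−2·-5)/(22/3)=-3/2
row 3: denom=10−2·3/11=104/11; d'=(23−2·-3/2)/(104/11)=11/4
row 4: denom=12−3·33/104=1149/104; d'=(-20−3·11/4)/(1149/104)=-2938/1149
back: M4=-2938/1149
back: M3=11/4−33/104·-2938/1149=1364/383
back: M2=-3/2−3/11·1364/383=-1893/766
back: M1=-5−1/3·-1893/766=-3199/766
M: M0=0, M1=-3199/766, M2=-1893/766, M3=1364/383, M4=-2938/1149, M5=0
seg 0: a=-4, c=M0/2=0, d=(M1−M0)/(6·1)=-3199/4596, b=Δ0−h0·(2M0+M1)/6=30775/4596
seg 1: a=2, c=M1/2=-3199/1532, d=(M2−M1)/(6·2)=653/4596, b=Δ1−h1·(2M1+M2)/6=10589/2298
seg 2: a=4, c=M2/2=-1893/1532, d=(M3−M2)/(6·2)=4621/9192, b=Δ2−h2·(2M2+M3)/6=-4687/2298
seg 3: a=-1, c=M3/2=682/383, d=(M4−M3)/(6·3)=-3515/10341, b=Δ3−h3·(2M3+M4)/6=-1091/1149
seg 4: a=3, c=M4/2=-1469/1149, d=(M5−M4)/(6·3)=1469/10341, b=Δ4−h4·(2M4+M5)/6=640/1149
t_q=23/4 → seg 3, τ=3/4; S=-1+-1091/1149·τ+682/383·τ²+-3515/10341·τ³=-20931/24512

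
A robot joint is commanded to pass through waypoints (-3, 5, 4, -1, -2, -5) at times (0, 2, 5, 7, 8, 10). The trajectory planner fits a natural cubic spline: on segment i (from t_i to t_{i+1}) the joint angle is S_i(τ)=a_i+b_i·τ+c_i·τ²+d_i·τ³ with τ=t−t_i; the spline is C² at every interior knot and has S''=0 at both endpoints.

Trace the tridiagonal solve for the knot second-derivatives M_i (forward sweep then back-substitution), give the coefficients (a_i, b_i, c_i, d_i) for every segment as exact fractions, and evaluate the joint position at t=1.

  seg 0: a=-3 b=42109/8835 c=0 d=-6769/35340
  seg 1: a=5 b=21802/8835 c=-6769/5890 d=3809/53010
  seg 2: a=4 b=-43957/17670 c=-296/589 d=8771/35340
  seg 3: a=-1 b=-26851/17670 c=5811/5890 d=-4126/8835
  seg 4: a=-2 b=-16741/17670 c=-2441/5890 d=2441/35340
S(1) = 18549/11780

Δ: Δ0=4, Δ1=-1/3, Δ2=-5/2, Δ3=-1, Δ4=-3/2
row 1: diag=10, rhs=-26; c'=3/10, d'=-13/5
row 2: denom=10−3·3/10=91/10; d'=(-13−3·-13/5)/(91/10)=-4/7
row 3: denom=6−2·20/91=506/91; d'=(9−2·-4/7)/(506/91)=923/506
row 4: denom=6−1·91/506=2945/506; d'=(-3−1·923/506)/(2945/506)=-2441/2945
back: M4=-2441/2945
back: M3=923/506−91/506·-2441/2945=5811/2945
back: M2=-4/7−20/91·5811/2945=-592/589
back: M1=-13/5−3/10·-592/589=-6769/2945
M: M0=0, M1=-6769/2945, M2=-592/589, M3=5811/2945, M4=-2441/2945, M5=0
seg 0: a=-3, c=M0/2=0, d=(M1−M0)/(6·2)=-6769/35340, b=Δ0−h0·(2M0+M1)/6=42109/8835
seg 1: a=5, c=M1/2=-6769/5890, d=(M2−M1)/(6·3)=3809/53010, b=Δ1−h1·(2M1+M2)/6=21802/8835
seg 2: a=4, c=M2/2=-296/589, d=(M3−M2)/(6·2)=8771/35340, b=Δ2−h2·(2M2+M3)/6=-43957/17670
seg 3: a=-1, c=M3/2=5811/5890, d=(M4−M3)/(6·1)=-4126/8835, b=Δ3−h3·(2M3+M4)/6=-26851/17670
seg 4: a=-2, c=M4/2=-2441/5890, d=(M5−M4)/(6·2)=2441/35340, b=Δ4−h4·(2M4+M5)/6=-16741/17670
t_q=1 → seg 0, τ=1; S=-3+42109/8835·τ+0·τ²+-6769/35340·τ³=18549/11780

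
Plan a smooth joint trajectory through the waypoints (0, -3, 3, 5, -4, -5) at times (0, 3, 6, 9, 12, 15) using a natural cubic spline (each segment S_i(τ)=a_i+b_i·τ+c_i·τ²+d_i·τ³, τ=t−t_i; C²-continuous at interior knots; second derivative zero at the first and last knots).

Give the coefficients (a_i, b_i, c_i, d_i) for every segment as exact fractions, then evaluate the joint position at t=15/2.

  seg 0: a=0 b=-1139/627 c=0 d=512/5643
  seg 1: a=-3 b=397/627 c=512/627 d=-679/5643
  seg 2: a=3 b=1432/627 c=-167/627 d=-1/11
  seg 3: a=5 b=-1109/627 c=-680/627 d=1268/5643
  seg 4: a=-4 b=-1385/627 c=196/209 d=-196/1881
S(15/2) = 839/152

Δ: Δ0=-1, Δ1=2, Δ2=2/3, Δ3=-3, Δ4=-1/3
row 1: diag=12, rhs=18; c'=1/4, d'=3/2
row 2: denom=12−3·1/4=45/4; d'=(-8−3·3/2)/(45/4)=-10/9
row 3: denom=12−3·4/15=56/5; d'=(-22−3·-10/9)/(56/5)=-5/3
row 4: denom=12−3·15/56=627/56; d'=(16−3·-5/3)/(627/56)=392/209
back: M4=392/209
back: M3=-5/3−15/56·392/209=-1360/627
back: M2=-10/9−4/15·-1360/627=-334/627
back: M1=3/2−1/4·-334/627=1024/627
M: M0=0, M1=1024/627, M2=-334/627, M3=-1360/627, M4=392/209, M5=0
seg 0: a=0, c=M0/2=0, d=(M1−M0)/(6·3)=512/5643, b=Δ0−h0·(2M0+M1)/6=-1139/627
seg 1: a=-3, c=M1/2=512/627, d=(M2−M1)/(6·3)=-679/5643, b=Δ1−h1·(2M1+M2)/6=397/627
seg 2: a=3, c=M2/2=-167/627, d=(M3−M2)/(6·3)=-1/11, b=Δ2−h2·(2M2+M3)/6=1432/627
seg 3: a=5, c=M3/2=-680/627, d=(M4−M3)/(6·3)=1268/5643, b=Δ3−h3·(2M3+M4)/6=-1109/627
seg 4: a=-4, c=M4/2=196/209, d=(M5−M4)/(6·3)=-196/1881, b=Δ4−h4·(2M4+M5)/6=-1385/627
t_q=15/2 → seg 2, τ=3/2; S=3+1432/627·τ+-167/627·τ²+-1/11·τ³=839/152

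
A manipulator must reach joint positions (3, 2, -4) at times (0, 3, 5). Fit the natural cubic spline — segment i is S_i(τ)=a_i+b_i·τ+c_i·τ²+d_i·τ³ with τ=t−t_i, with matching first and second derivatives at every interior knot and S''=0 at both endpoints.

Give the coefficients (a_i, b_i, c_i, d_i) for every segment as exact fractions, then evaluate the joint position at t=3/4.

Δ: Δ0=-1/3, Δ1=-3
row 1: diag=10, rhs=-16; c'=1/5, d'=-8/5
back: M1=-8/5
M: M0=0, M1=-8/5, M2=0
seg 0: a=3, c=M0/2=0, d=(M1−M0)/(6·3)=-4/45, b=Δ0−h0·(2M0+M1)/6=7/15
seg 1: a=2, c=M1/2=-4/5, d=(M2−M1)/(6·2)=2/15, b=Δ1−h1·(2M1+M2)/6=-29/15
t_q=3/4 → seg 0, τ=3/4; S=3+7/15·τ+0·τ²+-4/45·τ³=53/16

  seg 0: a=3 b=7/15 c=0 d=-4/45
  seg 1: a=2 b=-29/15 c=-4/5 d=2/15
S(3/4) = 53/16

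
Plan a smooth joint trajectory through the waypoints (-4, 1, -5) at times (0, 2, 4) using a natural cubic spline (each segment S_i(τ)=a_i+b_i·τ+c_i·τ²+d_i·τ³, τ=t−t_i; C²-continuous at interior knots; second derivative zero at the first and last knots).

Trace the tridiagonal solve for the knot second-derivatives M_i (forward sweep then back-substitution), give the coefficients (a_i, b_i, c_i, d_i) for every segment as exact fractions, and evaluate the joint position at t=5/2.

Δ: Δ0=5/2, Δ1=-3
row 1: diag=8, rhs=-33; c'=1/4, d'=-33/8
back: M1=-33/8
M: M0=0, M1=-33/8, M2=0
seg 0: a=-4, c=M0/2=0, d=(M1−M0)/(6·2)=-11/32, b=Δ0−h0·(2M0+M1)/6=31/8
seg 1: a=1, c=M1/2=-33/16, d=(M2−M1)/(6·2)=11/32, b=Δ1−h1·(2M1+M2)/6=-1/4
t_q=5/2 → seg 1, τ=1/2; S=1+-1/4·τ+-33/16·τ²+11/32·τ³=103/256

  seg 0: a=-4 b=31/8 c=0 d=-11/32
  seg 1: a=1 b=-1/4 c=-33/16 d=11/32
S(5/2) = 103/256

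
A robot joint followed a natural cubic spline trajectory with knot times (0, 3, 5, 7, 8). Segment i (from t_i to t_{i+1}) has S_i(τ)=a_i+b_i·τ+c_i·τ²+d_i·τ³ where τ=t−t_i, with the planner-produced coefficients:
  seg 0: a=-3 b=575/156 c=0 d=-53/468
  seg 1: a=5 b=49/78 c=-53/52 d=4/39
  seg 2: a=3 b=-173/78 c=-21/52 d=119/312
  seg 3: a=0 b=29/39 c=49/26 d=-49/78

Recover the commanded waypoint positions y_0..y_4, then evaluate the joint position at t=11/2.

y_0=-3 y_1=5 y_2=3 y_3=0 y_4=2
S(11/2) = 1529/832

y_0 = S_0(0) = a_0 = -3
y_1 = S_1(0) = a_1 = 5
y_2 = S_2(0) = a_2 = 3
y_3 = S_3(0) = a_3 = 0
y_4 = S_3(1) = 2
t_q=11/2 is in segment 2 (τ=1/2); S_2(τ)=1529/832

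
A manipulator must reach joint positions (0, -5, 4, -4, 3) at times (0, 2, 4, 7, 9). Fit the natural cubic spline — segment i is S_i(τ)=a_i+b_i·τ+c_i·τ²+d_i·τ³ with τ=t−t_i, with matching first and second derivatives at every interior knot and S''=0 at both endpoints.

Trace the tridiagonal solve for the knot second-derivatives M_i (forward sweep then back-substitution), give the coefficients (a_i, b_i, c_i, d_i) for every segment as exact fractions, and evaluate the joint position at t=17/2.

Δ: Δ0=-5/2, Δ1=9/2, Δ2=-8/3, Δ3=7/2
row 1: diag=8, rhs=42; c'=1/4, d'=21/4
row 2: denom=10−2·1/4=19/2; d'=(-43−2·21/4)/(19/2)=-107/19
row 3: denom=10−3·6/19=172/19; d'=(37−3·-107/19)/(172/19)=256/43
back: M3=256/43
back: M2=-107/19−6/19·256/43=-323/43
back: M1=21/4−1/4·-323/43=613/86
M: M0=0, M1=613/86, M2=-323/43, M3=256/43, M4=0
seg 0: a=0, c=M0/2=0, d=(M1−M0)/(6·2)=613/1032, b=Δ0−h0·(2M0+M1)/6=-629/129
seg 1: a=-5, c=M1/2=613/172, d=(M2−M1)/(6·2)=-1259/1032, b=Δ1−h1·(2M1+M2)/6=581/258
seg 2: a=4, c=M2/2=-323/86, d=(M3−M2)/(6·3)=193/258, b=Δ2−h2·(2M2+M3)/6=241/129
seg 3: a=-4, c=M3/2=128/43, d=(M4−M3)/(6·2)=-64/129, b=Δ3−h3·(2M3+M4)/6=-121/258
t_q=17/2 → seg 3, τ=3/2; S=-4+-121/258·τ+128/43·τ²+-64/129·τ³=55/172

  seg 0: a=0 b=-629/129 c=0 d=613/1032
  seg 1: a=-5 b=581/258 c=613/172 d=-1259/1032
  seg 2: a=4 b=241/129 c=-323/86 d=193/258
  seg 3: a=-4 b=-121/258 c=128/43 d=-64/129
S(17/2) = 55/172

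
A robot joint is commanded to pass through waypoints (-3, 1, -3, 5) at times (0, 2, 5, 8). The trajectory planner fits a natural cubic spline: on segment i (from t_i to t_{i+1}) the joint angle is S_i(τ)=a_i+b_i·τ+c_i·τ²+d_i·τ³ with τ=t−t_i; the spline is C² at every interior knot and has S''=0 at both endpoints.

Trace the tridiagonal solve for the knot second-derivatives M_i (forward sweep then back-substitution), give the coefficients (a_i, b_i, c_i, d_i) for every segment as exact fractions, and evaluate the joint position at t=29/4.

Δ: Δ0=2, Δ1=-4/3, Δ2=8/3
row 1: diag=10, rhs=-20; c'=3/10, d'=-2
row 2: denom=12−3·3/10=111/10; d'=(24−3·-2)/(111/10)=100/37
back: M2=100/37
back: M1=-2−3/10·100/37=-104/37
M: M0=0, M1=-104/37, M2=100/37, M3=0
seg 0: a=-3, c=M0/2=0, d=(M1−M0)/(6·2)=-26/111, b=Δ0−h0·(2M0+M1)/6=326/111
seg 1: a=1, c=M1/2=-52/37, d=(M2−M1)/(6·3)=34/111, b=Δ1−h1·(2M1+M2)/6=14/111
seg 2: a=-3, c=M2/2=50/37, d=(M3−M2)/(6·3)=-50/333, b=Δ2−h2·(2M2+M3)/6=-4/111
t_q=29/4 → seg 2, τ=9/4; S=-3+-4/111·τ+50/37·τ²+-50/333·τ³=2427/1184

  seg 0: a=-3 b=326/111 c=0 d=-26/111
  seg 1: a=1 b=14/111 c=-52/37 d=34/111
  seg 2: a=-3 b=-4/111 c=50/37 d=-50/333
S(29/4) = 2427/1184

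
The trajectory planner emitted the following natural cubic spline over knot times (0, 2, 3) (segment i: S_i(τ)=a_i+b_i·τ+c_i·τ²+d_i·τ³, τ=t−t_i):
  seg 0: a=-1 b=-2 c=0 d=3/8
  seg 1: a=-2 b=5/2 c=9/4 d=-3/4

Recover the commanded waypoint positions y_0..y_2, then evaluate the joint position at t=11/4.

y_0=-1 y_1=-2 y_2=2
S(11/4) = 211/256

y_0 = S_0(0) = a_0 = -1
y_1 = S_1(0) = a_1 = -2
y_2 = S_1(1) = 2
t_q=11/4 is in segment 1 (τ=3/4); S_1(τ)=211/256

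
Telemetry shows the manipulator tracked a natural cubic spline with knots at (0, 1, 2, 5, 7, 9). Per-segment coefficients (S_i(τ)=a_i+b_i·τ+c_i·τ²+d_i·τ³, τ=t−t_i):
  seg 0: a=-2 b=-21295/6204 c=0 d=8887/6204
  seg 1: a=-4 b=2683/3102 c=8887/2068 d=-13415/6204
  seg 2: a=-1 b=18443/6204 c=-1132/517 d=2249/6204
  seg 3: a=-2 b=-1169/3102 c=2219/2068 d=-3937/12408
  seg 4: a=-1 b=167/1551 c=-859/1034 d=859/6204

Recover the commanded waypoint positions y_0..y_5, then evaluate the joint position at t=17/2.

y_0 = S_0(0) = a_0 = -2
y_1 = S_1(0) = a_1 = -4
y_2 = S_2(0) = a_2 = -1
y_3 = S_3(0) = a_3 = -2
y_4 = S_4(0) = a_4 = -1
y_5 = S_4(2) = -3
t_q=17/2 is in segment 4 (τ=3/2); S_4(τ)=-37065/16544

y_0=-2 y_1=-4 y_2=-1 y_3=-2 y_4=-1 y_5=-3
S(17/2) = -37065/16544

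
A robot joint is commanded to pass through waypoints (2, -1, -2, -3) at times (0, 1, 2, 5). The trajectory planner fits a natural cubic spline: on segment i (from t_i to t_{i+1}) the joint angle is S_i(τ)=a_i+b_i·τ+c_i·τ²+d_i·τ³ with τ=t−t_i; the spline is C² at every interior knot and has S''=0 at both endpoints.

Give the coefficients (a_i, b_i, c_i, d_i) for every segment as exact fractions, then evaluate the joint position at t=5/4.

  seg 0: a=2 b=-325/93 c=0 d=46/93
  seg 1: a=-1 b=-187/93 c=46/31 d=-44/93
  seg 2: a=-2 b=-43/93 c=2/31 d=-2/279
S(5/4) = -703/496

Δ: Δ0=-3, Δ1=-1, Δ2=-1/3
row 1: diag=4, rhs=12; c'=1/4, d'=3
row 2: denom=8−1·1/4=31/4; d'=(4−1·3)/(31/4)=4/31
back: M2=4/31
back: M1=3−1/4·4/31=92/31
M: M0=0, M1=92/31, M2=4/31, M3=0
seg 0: a=2, c=M0/2=0, d=(M1−M0)/(6·1)=46/93, b=Δ0−h0·(2M0+M1)/6=-325/93
seg 1: a=-1, c=M1/2=46/31, d=(M2−M1)/(6·1)=-44/93, b=Δ1−h1·(2M1+M2)/6=-187/93
seg 2: a=-2, c=M2/2=2/31, d=(M3−M2)/(6·3)=-2/279, b=Δ2−h2·(2M2+M3)/6=-43/93
t_q=5/4 → seg 1, τ=1/4; S=-1+-187/93·τ+46/31·τ²+-44/93·τ³=-703/496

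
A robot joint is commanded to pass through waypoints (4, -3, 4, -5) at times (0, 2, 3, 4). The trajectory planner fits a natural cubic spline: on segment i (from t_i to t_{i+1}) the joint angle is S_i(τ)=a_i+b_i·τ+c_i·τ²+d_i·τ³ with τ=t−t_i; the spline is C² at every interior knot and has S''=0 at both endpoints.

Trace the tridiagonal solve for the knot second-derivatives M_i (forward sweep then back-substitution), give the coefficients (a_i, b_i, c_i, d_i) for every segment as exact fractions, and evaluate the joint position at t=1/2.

Δ: Δ0=-7/2, Δ1=7, Δ2=-9
row 1: diag=6, rhs=63; c'=1/6, d'=21/2
row 2: denom=4−1·1/6=23/6; d'=(-96−1·21/2)/(23/6)=-639/23
back: M2=-639/23
back: M1=21/2−1/6·-639/23=348/23
M: M0=0, M1=348/23, M2=-639/23, M3=0
seg 0: a=4, c=M0/2=0, d=(M1−M0)/(6·2)=29/23, b=Δ0−h0·(2M0+M1)/6=-393/46
seg 1: a=-3, c=M1/2=174/23, d=(M2−M1)/(6·1)=-329/46, b=Δ1−h1·(2M1+M2)/6=303/46
seg 2: a=4, c=M2/2=-639/46, d=(M3−M2)/(6·1)=213/46, b=Δ2−h2·(2M2+M3)/6=6/23
t_q=1/2 → seg 0, τ=1/2; S=4+-393/46·τ+0·τ²+29/23·τ³=-21/184

  seg 0: a=4 b=-393/46 c=0 d=29/23
  seg 1: a=-3 b=303/46 c=174/23 d=-329/46
  seg 2: a=4 b=6/23 c=-639/46 d=213/46
S(1/2) = -21/184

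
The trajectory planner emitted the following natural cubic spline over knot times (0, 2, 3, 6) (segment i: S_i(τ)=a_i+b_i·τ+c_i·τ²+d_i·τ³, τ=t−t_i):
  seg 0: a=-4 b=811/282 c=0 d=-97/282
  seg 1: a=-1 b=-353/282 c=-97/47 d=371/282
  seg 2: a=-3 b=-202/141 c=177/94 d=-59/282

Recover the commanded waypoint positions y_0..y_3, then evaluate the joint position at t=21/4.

y_0=-4 y_1=-1 y_2=-3 y_3=4
S(21/4) = 5571/6016

y_0 = S_0(0) = a_0 = -4
y_1 = S_1(0) = a_1 = -1
y_2 = S_2(0) = a_2 = -3
y_3 = S_2(3) = 4
t_q=21/4 is in segment 2 (τ=9/4); S_2(τ)=5571/6016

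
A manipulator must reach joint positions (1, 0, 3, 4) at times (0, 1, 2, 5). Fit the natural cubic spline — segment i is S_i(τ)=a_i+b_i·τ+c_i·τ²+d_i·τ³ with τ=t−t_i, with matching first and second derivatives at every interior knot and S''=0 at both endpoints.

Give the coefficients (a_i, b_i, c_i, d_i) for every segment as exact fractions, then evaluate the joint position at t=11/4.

Δ: Δ0=-1, Δ1=3, Δ2=1/3
row 1: diag=4, rhs=24; c'=1/4, d'=6
row 2: denom=8−1·1/4=31/4; d'=(-16−1·6)/(31/4)=-88/31
back: M2=-88/31
back: M1=6−1/4·-88/31=208/31
M: M0=0, M1=208/31, M2=-88/31, M3=0
seg 0: a=1, c=M0/2=0, d=(M1−M0)/(6·1)=104/93, b=Δ0−h0·(2M0+M1)/6=-197/93
seg 1: a=0, c=M1/2=104/31, d=(M2−M1)/(6·1)=-148/93, b=Δ1−h1·(2M1+M2)/6=115/93
seg 2: a=3, c=M2/2=-44/31, d=(M3−M2)/(6·3)=44/279, b=Δ2−h2·(2M2+M3)/6=295/93
t_q=11/4 → seg 2, τ=3/4; S=3+295/93·τ+-44/31·τ²+44/279·τ³=2305/496

  seg 0: a=1 b=-197/93 c=0 d=104/93
  seg 1: a=0 b=115/93 c=104/31 d=-148/93
  seg 2: a=3 b=295/93 c=-44/31 d=44/279
S(11/4) = 2305/496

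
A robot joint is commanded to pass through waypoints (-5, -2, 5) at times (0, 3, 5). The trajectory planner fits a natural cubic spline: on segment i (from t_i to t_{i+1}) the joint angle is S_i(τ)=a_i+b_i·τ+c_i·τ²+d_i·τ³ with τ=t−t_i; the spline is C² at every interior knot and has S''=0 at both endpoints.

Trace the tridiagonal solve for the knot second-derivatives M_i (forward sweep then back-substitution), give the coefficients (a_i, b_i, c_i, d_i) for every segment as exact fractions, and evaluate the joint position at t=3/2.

Δ: Δ0=1, Δ1=7/2
row 1: diag=10, rhs=15; c'=1/5, d'=3/2
back: M1=3/2
M: M0=0, M1=3/2, M2=0
seg 0: a=-5, c=M0/2=0, d=(M1−M0)/(6·3)=1/12, b=Δ0−h0·(2M0+M1)/6=1/4
seg 1: a=-2, c=M1/2=3/4, d=(M2−M1)/(6·2)=-1/8, b=Δ1−h1·(2M1+M2)/6=5/2
t_q=3/2 → seg 0, τ=3/2; S=-5+1/4·τ+0·τ²+1/12·τ³=-139/32

  seg 0: a=-5 b=1/4 c=0 d=1/12
  seg 1: a=-2 b=5/2 c=3/4 d=-1/8
S(3/2) = -139/32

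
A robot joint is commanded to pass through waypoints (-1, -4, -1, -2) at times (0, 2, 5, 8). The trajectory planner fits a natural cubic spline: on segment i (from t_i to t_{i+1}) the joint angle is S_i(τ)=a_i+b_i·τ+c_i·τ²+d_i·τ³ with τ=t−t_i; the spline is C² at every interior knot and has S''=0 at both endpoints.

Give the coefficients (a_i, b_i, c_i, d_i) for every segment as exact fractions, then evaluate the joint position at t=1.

  seg 0: a=-1 b=-469/222 c=0 d=17/111
  seg 1: a=-4 b=-61/222 c=34/37 d=-329/1998
  seg 2: a=-1 b=88/111 c=-125/222 d=125/1998
S(1) = -219/74

Δ: Δ0=-3/2, Δ1=1, Δ2=-1/3
row 1: diag=10, rhs=15; c'=3/10, d'=3/2
row 2: denom=12−3·3/10=111/10; d'=(-8−3·3/2)/(111/10)=-125/111
back: M2=-125/111
back: M1=3/2−3/10·-125/111=68/37
M: M0=0, M1=68/37, M2=-125/111, M3=0
seg 0: a=-1, c=M0/2=0, d=(M1−M0)/(6·2)=17/111, b=Δ0−h0·(2M0+M1)/6=-469/222
seg 1: a=-4, c=M1/2=34/37, d=(M2−M1)/(6·3)=-329/1998, b=Δ1−h1·(2M1+M2)/6=-61/222
seg 2: a=-1, c=M2/2=-125/222, d=(M3−M2)/(6·3)=125/1998, b=Δ2−h2·(2M2+M3)/6=88/111
t_q=1 → seg 0, τ=1; S=-1+-469/222·τ+0·τ²+17/111·τ³=-219/74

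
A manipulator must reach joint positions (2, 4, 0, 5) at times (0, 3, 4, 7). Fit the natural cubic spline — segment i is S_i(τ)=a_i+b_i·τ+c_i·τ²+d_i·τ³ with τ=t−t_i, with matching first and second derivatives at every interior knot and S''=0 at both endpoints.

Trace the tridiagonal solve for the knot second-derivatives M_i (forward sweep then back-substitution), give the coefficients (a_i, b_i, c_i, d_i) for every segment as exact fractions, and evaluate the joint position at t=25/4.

Δ: Δ0=2/3, Δ1=-4, Δ2=5/3
row 1: diag=8, rhs=-28; c'=1/8, d'=-7/2
row 2: denom=8−1·1/8=63/8; d'=(34−1·-7/2)/(63/8)=100/21
back: M2=100/21
back: M1=-7/2−1/8·100/21=-86/21
M: M0=0, M1=-86/21, M2=100/21, M3=0
seg 0: a=2, c=M0/2=0, d=(M1−M0)/(6·3)=-43/189, b=Δ0−h0·(2M0+M1)/6=19/7
seg 1: a=4, c=M1/2=-43/21, d=(M2−M1)/(6·1)=31/21, b=Δ1−h1·(2M1+M2)/6=-24/7
seg 2: a=0, c=M2/2=50/21, d=(M3−M2)/(6·3)=-50/189, b=Δ2−h2·(2M2+M3)/6=-65/21
t_q=25/4 → seg 2, τ=9/4; S=0+-65/21·τ+50/21·τ²+-50/189·τ³=465/224

  seg 0: a=2 b=19/7 c=0 d=-43/189
  seg 1: a=4 b=-24/7 c=-43/21 d=31/21
  seg 2: a=0 b=-65/21 c=50/21 d=-50/189
S(25/4) = 465/224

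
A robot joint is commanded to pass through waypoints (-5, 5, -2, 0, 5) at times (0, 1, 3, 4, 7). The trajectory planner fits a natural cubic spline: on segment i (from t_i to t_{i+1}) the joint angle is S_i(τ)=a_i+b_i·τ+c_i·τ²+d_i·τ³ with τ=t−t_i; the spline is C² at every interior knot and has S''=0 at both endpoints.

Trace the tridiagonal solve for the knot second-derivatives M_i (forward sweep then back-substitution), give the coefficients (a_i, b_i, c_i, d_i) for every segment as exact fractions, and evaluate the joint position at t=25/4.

  seg 0: a=-5 b=19339/1500 c=0 d=-4339/1500
  seg 1: a=5 b=3161/750 c=-4339/500 d=7231/3000
  seg 2: a=-2 b=-118/75 c=723/125 d=-829/375
  seg 3: a=0 b=1261/375 c=-106/125 d=106/1125
S(25/4) = 3477/800

Δ: Δ0=10, Δ1=-7/2, Δ2=2, Δ3=5/3
row 1: diag=6, rhs=-81; c'=1/3, d'=-27/2
row 2: denom=6−2·1/3=16/3; d'=(33−2·-27/2)/(16/3)=45/4
row 3: denom=8−1·3/16=125/16; d'=(-2−1·45/4)/(125/16)=-212/125
back: M3=-212/125
back: M2=45/4−3/16·-212/125=1446/125
back: M1=-27/2−1/3·1446/125=-4339/250
M: M0=0, M1=-4339/250, M2=1446/125, M3=-212/125, M4=0
seg 0: a=-5, c=M0/2=0, d=(M1−M0)/(6·1)=-4339/1500, b=Δ0−h0·(2M0+M1)/6=19339/1500
seg 1: a=5, c=M1/2=-4339/500, d=(M2−M1)/(6·2)=7231/3000, b=Δ1−h1·(2M1+M2)/6=3161/750
seg 2: a=-2, c=M2/2=723/125, d=(M3−M2)/(6·1)=-829/375, b=Δ2−h2·(2M2+M3)/6=-118/75
seg 3: a=0, c=M3/2=-106/125, d=(M4−M3)/(6·3)=106/1125, b=Δ3−h3·(2M3+M4)/6=1261/375
t_q=25/4 → seg 3, τ=9/4; S=0+1261/375·τ+-106/125·τ²+106/1125·τ³=3477/800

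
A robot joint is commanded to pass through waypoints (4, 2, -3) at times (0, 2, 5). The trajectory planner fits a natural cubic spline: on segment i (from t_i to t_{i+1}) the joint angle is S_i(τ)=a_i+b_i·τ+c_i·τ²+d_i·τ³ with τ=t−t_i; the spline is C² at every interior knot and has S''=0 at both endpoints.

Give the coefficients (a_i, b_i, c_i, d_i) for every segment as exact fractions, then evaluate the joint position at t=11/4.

  seg 0: a=4 b=-13/15 c=0 d=-1/30
  seg 1: a=2 b=-19/15 c=-1/5 d=1/45
S(11/4) = 303/320

Δ: Δ0=-1, Δ1=-5/3
row 1: diag=10, rhs=-4; c'=3/10, d'=-2/5
back: M1=-2/5
M: M0=0, M1=-2/5, M2=0
seg 0: a=4, c=M0/2=0, d=(M1−M0)/(6·2)=-1/30, b=Δ0−h0·(2M0+M1)/6=-13/15
seg 1: a=2, c=M1/2=-1/5, d=(M2−M1)/(6·3)=1/45, b=Δ1−h1·(2M1+M2)/6=-19/15
t_q=11/4 → seg 1, τ=3/4; S=2+-19/15·τ+-1/5·τ²+1/45·τ³=303/320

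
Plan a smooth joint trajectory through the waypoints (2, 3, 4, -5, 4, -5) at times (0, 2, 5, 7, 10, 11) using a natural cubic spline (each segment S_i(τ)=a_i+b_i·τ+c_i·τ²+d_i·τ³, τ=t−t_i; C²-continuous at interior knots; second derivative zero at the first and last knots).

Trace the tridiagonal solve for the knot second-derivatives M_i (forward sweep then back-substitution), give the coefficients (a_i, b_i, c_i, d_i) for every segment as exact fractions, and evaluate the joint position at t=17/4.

Δ: Δ0=1/2, Δ1=1/3, Δ2=-9/2, Δ3=3, Δ4=-9
row 1: diag=10, rhs=-1; c'=3/10, d'=-1/10
row 2: denom=10−3·3/10=91/10; d'=(-29−3·-1/10)/(91/10)=-41/13
row 3: denom=10−2·20/91=870/91; d'=(45−2·-41/13)/(870/91)=161/30
row 4: denom=8−3·91/290=2047/290; d'=(-72−3·161/30)/(2047/290)=-25549/2047
back: M4=-25549/2047
back: M3=161/30−91/290·-25549/2047=57008/6141
back: M2=-41/13−20/91·57008/6141=-31897/6141
back: M1=-1/10−3/10·-31897/6141=2985/2047
M: M0=0, M1=2985/2047, M2=-31897/6141, M3=57008/6141, M4=-25549/2047, M5=0
seg 0: a=2, c=M0/2=0, d=(M1−M0)/(6·2)=995/8188, b=Δ0−h0·(2M0+M1)/6=57/4094
seg 1: a=3, c=M1/2=2985/4094, d=(M2−M1)/(6·3)=-20426/55269, b=Δ1−h1·(2M1+M2)/6=6027/4094
seg 2: a=4, c=M2/2=-31897/12282, d=(M3−M2)/(6·2)=29635/24564, b=Δ2−h2·(2M2+M3)/6=-16915/4094
seg 3: a=-5, c=M3/2=28504/6141, d=(M4−M3)/(6·3)=-133655/110538, b=Δ3−h3·(2M3+M4)/6=-523/12282
seg 4: a=4, c=M4/2=-25549/4094, d=(M5−M4)/(6·1)=25549/12282, b=Δ4−h4·(2M4+M5)/6=-29720/6141
t_q=17/4 → seg 1, τ=9/4; S=3+6027/4094·τ+2985/4094·τ²+-20426/55269·τ³=189759/32752

  seg 0: a=2 b=57/4094 c=0 d=995/8188
  seg 1: a=3 b=6027/4094 c=2985/4094 d=-20426/55269
  seg 2: a=4 b=-16915/4094 c=-31897/12282 d=29635/24564
  seg 3: a=-5 b=-523/12282 c=28504/6141 d=-133655/110538
  seg 4: a=4 b=-29720/6141 c=-25549/4094 d=25549/12282
S(17/4) = 189759/32752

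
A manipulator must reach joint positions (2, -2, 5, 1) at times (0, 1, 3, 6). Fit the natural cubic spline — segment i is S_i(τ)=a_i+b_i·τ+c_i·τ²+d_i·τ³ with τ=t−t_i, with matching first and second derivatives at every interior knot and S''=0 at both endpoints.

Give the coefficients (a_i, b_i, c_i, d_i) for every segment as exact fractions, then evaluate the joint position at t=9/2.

  seg 0: a=2 b=-463/84 c=0 d=127/84
  seg 1: a=-2 b=-41/42 c=127/28 d=-193/168
  seg 2: a=5 b=71/21 c=-33/14 d=11/42
S(9/2) = 633/112

Δ: Δ0=-4, Δ1=7/2, Δ2=-4/3
row 1: diag=6, rhs=45; c'=1/3, d'=15/2
row 2: denom=10−2·1/3=28/3; d'=(-29−2·15/2)/(28/3)=-33/7
back: M2=-33/7
back: M1=15/2−1/3·-33/7=127/14
M: M0=0, M1=127/14, M2=-33/7, M3=0
seg 0: a=2, c=M0/2=0, d=(M1−M0)/(6·1)=127/84, b=Δ0−h0·(2M0+M1)/6=-463/84
seg 1: a=-2, c=M1/2=127/28, d=(M2−M1)/(6·2)=-193/168, b=Δ1−h1·(2M1+M2)/6=-41/42
seg 2: a=5, c=M2/2=-33/14, d=(M3−M2)/(6·3)=11/42, b=Δ2−h2·(2M2+M3)/6=71/21
t_q=9/2 → seg 2, τ=3/2; S=5+71/21·τ+-33/14·τ²+11/42·τ³=633/112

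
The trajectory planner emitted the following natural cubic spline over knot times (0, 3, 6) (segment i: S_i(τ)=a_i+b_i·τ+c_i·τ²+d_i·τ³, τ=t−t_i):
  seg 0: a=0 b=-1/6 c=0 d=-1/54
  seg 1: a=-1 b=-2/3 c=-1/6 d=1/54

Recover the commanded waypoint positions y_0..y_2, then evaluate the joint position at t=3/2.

y_0=0 y_1=-1 y_2=-4
S(3/2) = -5/16

y_0 = S_0(0) = a_0 = 0
y_1 = S_1(0) = a_1 = -1
y_2 = S_1(3) = -4
t_q=3/2 is in segment 0 (τ=3/2); S_0(τ)=-5/16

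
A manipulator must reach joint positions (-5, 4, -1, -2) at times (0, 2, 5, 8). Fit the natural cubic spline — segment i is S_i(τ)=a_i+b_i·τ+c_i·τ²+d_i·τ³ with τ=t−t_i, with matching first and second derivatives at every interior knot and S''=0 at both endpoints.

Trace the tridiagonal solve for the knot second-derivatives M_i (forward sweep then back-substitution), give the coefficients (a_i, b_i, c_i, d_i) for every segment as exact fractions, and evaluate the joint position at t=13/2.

  seg 0: a=-5 b=437/74 c=0 d=-13/37
  seg 1: a=4 b=125/74 c=-78/37 d=659/1998
  seg 2: a=-1 b=-76/37 c=191/222 d=-191/1998
S(13/2) = -1461/592

Δ: Δ0=9/2, Δ1=-5/3, Δ2=-1/3
row 1: diag=10, rhs=-37; c'=3/10, d'=-37/10
row 2: denom=12−3·3/10=111/10; d'=(8−3·-37/10)/(111/10)=191/111
back: M2=191/111
back: M1=-37/10−3/10·191/111=-156/37
M: M0=0, M1=-156/37, M2=191/111, M3=0
seg 0: a=-5, c=M0/2=0, d=(M1−M0)/(6·2)=-13/37, b=Δ0−h0·(2M0+M1)/6=437/74
seg 1: a=4, c=M1/2=-78/37, d=(M2−M1)/(6·3)=659/1998, b=Δ1−h1·(2M1+M2)/6=125/74
seg 2: a=-1, c=M2/2=191/222, d=(M3−M2)/(6·3)=-191/1998, b=Δ2−h2·(2M2+M3)/6=-76/37
t_q=13/2 → seg 2, τ=3/2; S=-1+-76/37·τ+191/222·τ²+-191/1998·τ³=-1461/592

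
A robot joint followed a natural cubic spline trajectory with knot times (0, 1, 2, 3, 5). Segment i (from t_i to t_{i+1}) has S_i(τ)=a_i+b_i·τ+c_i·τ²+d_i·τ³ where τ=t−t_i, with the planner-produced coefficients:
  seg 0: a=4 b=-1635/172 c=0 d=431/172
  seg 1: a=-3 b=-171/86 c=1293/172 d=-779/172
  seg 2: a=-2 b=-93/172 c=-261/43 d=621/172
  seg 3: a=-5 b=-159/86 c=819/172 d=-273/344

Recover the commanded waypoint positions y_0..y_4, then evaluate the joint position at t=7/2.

y_0 = S_0(0) = a_0 = 4
y_1 = S_1(0) = a_1 = -3
y_2 = S_2(0) = a_2 = -2
y_3 = S_3(0) = a_3 = -5
y_4 = S_3(2) = 4
t_q=7/2 is in segment 3 (τ=1/2); S_3(τ)=-13301/2752

y_0=4 y_1=-3 y_2=-2 y_3=-5 y_4=4
S(7/2) = -13301/2752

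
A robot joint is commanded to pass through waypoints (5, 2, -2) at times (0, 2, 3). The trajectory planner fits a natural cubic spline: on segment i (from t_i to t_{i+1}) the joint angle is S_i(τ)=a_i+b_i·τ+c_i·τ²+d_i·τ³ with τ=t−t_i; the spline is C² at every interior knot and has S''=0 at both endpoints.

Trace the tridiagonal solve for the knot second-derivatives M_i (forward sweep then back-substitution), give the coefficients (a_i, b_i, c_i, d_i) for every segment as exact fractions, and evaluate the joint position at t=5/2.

Δ: Δ0=-3/2, Δ1=-4
row 1: diag=6, rhs=-15; c'=1/6, d'=-5/2
back: M1=-5/2
M: M0=0, M1=-5/2, M2=0
seg 0: a=5, c=M0/2=0, d=(M1−M0)/(6·2)=-5/24, b=Δ0−h0·(2M0+M1)/6=-2/3
seg 1: a=2, c=M1/2=-5/4, d=(M2−M1)/(6·1)=5/12, b=Δ1−h1·(2M1+M2)/6=-19/6
t_q=5/2 → seg 1, τ=1/2; S=2+-19/6·τ+-5/4·τ²+5/12·τ³=5/32

  seg 0: a=5 b=-2/3 c=0 d=-5/24
  seg 1: a=2 b=-19/6 c=-5/4 d=5/12
S(5/2) = 5/32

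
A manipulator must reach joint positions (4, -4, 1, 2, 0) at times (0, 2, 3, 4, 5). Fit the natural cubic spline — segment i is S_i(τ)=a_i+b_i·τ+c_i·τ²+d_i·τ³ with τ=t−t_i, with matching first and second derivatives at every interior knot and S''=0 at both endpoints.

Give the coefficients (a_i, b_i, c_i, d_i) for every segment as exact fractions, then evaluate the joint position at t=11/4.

Δ: Δ0=-4, Δ1=5, Δ2=1, Δ3=-2
row 1: diag=6, rhs=54; c'=1/6, d'=9
row 2: denom=4−1·1/6=23/6; d'=(-24−1·9)/(23/6)=-198/23
row 3: denom=4−1·6/23=86/23; d'=(-18−1·-198/23)/(86/23)=-108/43
back: M3=-108/43
back: M2=-198/23−6/23·-108/43=-342/43
back: M1=9−1/6·-342/43=444/43
M: M0=0, M1=444/43, M2=-342/43, M3=-108/43, M4=0
seg 0: a=4, c=M0/2=0, d=(M1−M0)/(6·2)=37/43, b=Δ0−h0·(2M0+M1)/6=-320/43
seg 1: a=-4, c=M1/2=222/43, d=(M2−M1)/(6·1)=-131/43, b=Δ1−h1·(2M1+M2)/6=124/43
seg 2: a=1, c=M2/2=-171/43, d=(M3−M2)/(6·1)=39/43, b=Δ2−h2·(2M2+M3)/6=175/43
seg 3: a=2, c=M3/2=-54/43, d=(M4−M3)/(6·1)=18/43, b=Δ3−h3·(2M3+M4)/6=-50/43
t_q=11/4 → seg 1, τ=3/4; S=-4+124/43·τ+222/43·τ²+-131/43·τ³=-601/2752

  seg 0: a=4 b=-320/43 c=0 d=37/43
  seg 1: a=-4 b=124/43 c=222/43 d=-131/43
  seg 2: a=1 b=175/43 c=-171/43 d=39/43
  seg 3: a=2 b=-50/43 c=-54/43 d=18/43
S(11/4) = -601/2752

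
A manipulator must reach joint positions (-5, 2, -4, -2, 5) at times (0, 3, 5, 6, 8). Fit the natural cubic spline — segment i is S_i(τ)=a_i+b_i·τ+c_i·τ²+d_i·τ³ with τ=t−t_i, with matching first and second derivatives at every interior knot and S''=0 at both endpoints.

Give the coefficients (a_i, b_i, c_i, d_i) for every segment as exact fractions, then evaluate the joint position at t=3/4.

Δ: Δ0=7/3, Δ1=-3, Δ2=2, Δ3=7/2
row 1: diag=10, rhs=-32; c'=1/5, d'=-16/5
row 2: denom=6−2·1/5=28/5; d'=(30−2·-16/5)/(28/5)=13/2
row 3: denom=6−1·5/28=163/28; d'=(9−1·13/2)/(163/28)=70/163
back: M3=70/163
back: M2=13/2−5/28·70/163=1047/163
back: M1=-16/5−1/5·1047/163=-731/163
M: M0=0, M1=-731/163, M2=1047/163, M3=70/163, M4=0
seg 0: a=-5, c=M0/2=0, d=(M1−M0)/(6·3)=-731/2934, b=Δ0−h0·(2M0+M1)/6=4475/978
seg 1: a=2, c=M1/2=-731/326, d=(M2−M1)/(6·2)=889/978, b=Δ1−h1·(2M1+M2)/6=-1052/489
seg 2: a=-4, c=M2/2=1047/326, d=(M3−M2)/(6·1)=-977/978, b=Δ2−h2·(2M2+M3)/6=-104/489
seg 3: a=-2, c=M3/2=35/163, d=(M4−M3)/(6·2)=-35/978, b=Δ3−h3·(2M3+M4)/6=3143/978
t_q=3/4 → seg 0, τ=3/4; S=-5+4475/978·τ+0·τ²+-731/2934·τ³=-34913/20864

  seg 0: a=-5 b=4475/978 c=0 d=-731/2934
  seg 1: a=2 b=-1052/489 c=-731/326 d=889/978
  seg 2: a=-4 b=-104/489 c=1047/326 d=-977/978
  seg 3: a=-2 b=3143/978 c=35/163 d=-35/978
S(3/4) = -34913/20864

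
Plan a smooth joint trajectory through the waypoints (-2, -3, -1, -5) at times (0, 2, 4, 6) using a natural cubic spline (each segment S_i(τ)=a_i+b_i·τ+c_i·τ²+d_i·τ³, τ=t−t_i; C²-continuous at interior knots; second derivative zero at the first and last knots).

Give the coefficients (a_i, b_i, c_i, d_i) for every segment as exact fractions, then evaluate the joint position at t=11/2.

  seg 0: a=-2 b=-11/10 c=0 d=3/20
  seg 1: a=-3 b=7/10 c=9/10 d=-3/8
  seg 2: a=-1 b=-1/5 c=-27/20 d=9/40
S(11/2) = -229/64

Δ: Δ0=-1/2, Δ1=1, Δ2=-2
row 1: diag=8, rhs=9; c'=1/4, d'=9/8
row 2: denom=8−2·1/4=15/2; d'=(-18−2·9/8)/(15/2)=-27/10
back: M2=-27/10
back: M1=9/8−1/4·-27/10=9/5
M: M0=0, M1=9/5, M2=-27/10, M3=0
seg 0: a=-2, c=M0/2=0, d=(M1−M0)/(6·2)=3/20, b=Δ0−h0·(2M0+M1)/6=-11/10
seg 1: a=-3, c=M1/2=9/10, d=(M2−M1)/(6·2)=-3/8, b=Δ1−h1·(2M1+M2)/6=7/10
seg 2: a=-1, c=M2/2=-27/20, d=(M3−M2)/(6·2)=9/40, b=Δ2−h2·(2M2+M3)/6=-1/5
t_q=11/2 → seg 2, τ=3/2; S=-1+-1/5·τ+-27/20·τ²+9/40·τ³=-229/64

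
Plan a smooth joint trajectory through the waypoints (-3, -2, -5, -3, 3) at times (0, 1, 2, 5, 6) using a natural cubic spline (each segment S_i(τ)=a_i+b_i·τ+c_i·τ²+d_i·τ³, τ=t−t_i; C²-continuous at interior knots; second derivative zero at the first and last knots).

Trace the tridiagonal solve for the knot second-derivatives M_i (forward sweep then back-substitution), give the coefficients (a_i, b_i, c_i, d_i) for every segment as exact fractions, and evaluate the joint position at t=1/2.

  seg 0: a=-3 b=334/159 c=0 d=-175/159
  seg 1: a=-2 b=-191/159 c=-175/53 d=239/159
  seg 2: a=-5 b=-524/159 c=64/53 d=2/53
  seg 3: a=-3 b=790/159 c=82/53 d=-82/159
S(1/2) = -885/424

Δ: Δ0=1, Δ1=-3, Δ2=2/3, Δ3=6
row 1: diag=4, rhs=-24; c'=1/4, d'=-6
row 2: denom=8−1·1/4=31/4; d'=(22−1·-6)/(31/4)=112/31
row 3: denom=8−3·12/31=212/31; d'=(32−3·112/31)/(212/31)=164/53
back: M3=164/53
back: M2=112/31−12/31·164/53=128/53
back: M1=-6−1/4·128/53=-350/53
M: M0=0, M1=-350/53, M2=128/53, M3=164/53, M4=0
seg 0: a=-3, c=M0/2=0, d=(M1−M0)/(6·1)=-175/159, b=Δ0−h0·(2M0+M1)/6=334/159
seg 1: a=-2, c=M1/2=-175/53, d=(M2−M1)/(6·1)=239/159, b=Δ1−h1·(2M1+M2)/6=-191/159
seg 2: a=-5, c=M2/2=64/53, d=(M3−M2)/(6·3)=2/53, b=Δ2−h2·(2M2+M3)/6=-524/159
seg 3: a=-3, c=M3/2=82/53, d=(M4−M3)/(6·1)=-82/159, b=Δ3−h3·(2M3+M4)/6=790/159
t_q=1/2 → seg 0, τ=1/2; S=-3+334/159·τ+0·τ²+-175/159·τ³=-885/424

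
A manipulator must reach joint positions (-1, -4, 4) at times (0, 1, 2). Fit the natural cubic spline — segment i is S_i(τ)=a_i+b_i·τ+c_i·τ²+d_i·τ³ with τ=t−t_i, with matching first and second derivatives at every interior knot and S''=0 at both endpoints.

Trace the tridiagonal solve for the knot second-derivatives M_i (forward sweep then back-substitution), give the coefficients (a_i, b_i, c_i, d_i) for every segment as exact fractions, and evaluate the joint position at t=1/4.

  seg 0: a=-1 b=-23/4 c=0 d=11/4
  seg 1: a=-4 b=5/2 c=33/4 d=-11/4
S(1/4) = -613/256

Δ: Δ0=-3, Δ1=8
row 1: diag=4, rhs=66; c'=1/4, d'=33/2
back: M1=33/2
M: M0=0, M1=33/2, M2=0
seg 0: a=-1, c=M0/2=0, d=(M1−M0)/(6·1)=11/4, b=Δ0−h0·(2M0+M1)/6=-23/4
seg 1: a=-4, c=M1/2=33/4, d=(M2−M1)/(6·1)=-11/4, b=Δ1−h1·(2M1+M2)/6=5/2
t_q=1/4 → seg 0, τ=1/4; S=-1+-23/4·τ+0·τ²+11/4·τ³=-613/256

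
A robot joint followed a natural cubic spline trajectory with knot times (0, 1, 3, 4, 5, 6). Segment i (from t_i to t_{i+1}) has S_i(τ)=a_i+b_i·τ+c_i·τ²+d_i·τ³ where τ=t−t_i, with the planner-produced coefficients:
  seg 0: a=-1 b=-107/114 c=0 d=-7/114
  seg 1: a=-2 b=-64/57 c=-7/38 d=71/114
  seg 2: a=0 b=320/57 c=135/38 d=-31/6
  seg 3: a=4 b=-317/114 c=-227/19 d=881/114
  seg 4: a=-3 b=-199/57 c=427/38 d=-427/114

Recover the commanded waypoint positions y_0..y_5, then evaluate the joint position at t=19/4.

y_0 = S_0(0) = a_0 = -1
y_1 = S_1(0) = a_1 = -2
y_2 = S_2(0) = a_2 = 0
y_3 = S_3(0) = a_3 = 4
y_4 = S_4(0) = a_4 = -3
y_5 = S_4(1) = 1
t_q=19/4 is in segment 3 (τ=3/4); S_3(τ)=-3759/2432

y_0=-1 y_1=-2 y_2=0 y_3=4 y_4=-3 y_5=1
S(19/4) = -3759/2432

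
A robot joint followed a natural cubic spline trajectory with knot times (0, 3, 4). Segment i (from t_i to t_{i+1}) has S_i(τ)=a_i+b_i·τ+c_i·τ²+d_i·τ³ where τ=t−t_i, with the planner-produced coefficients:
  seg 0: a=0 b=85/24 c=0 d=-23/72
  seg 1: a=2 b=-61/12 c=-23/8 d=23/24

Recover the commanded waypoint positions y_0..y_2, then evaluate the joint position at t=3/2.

y_0=0 y_1=2 y_2=-5
S(3/2) = 271/64

y_0 = S_0(0) = a_0 = 0
y_1 = S_1(0) = a_1 = 2
y_2 = S_1(1) = -5
t_q=3/2 is in segment 0 (τ=3/2); S_0(τ)=271/64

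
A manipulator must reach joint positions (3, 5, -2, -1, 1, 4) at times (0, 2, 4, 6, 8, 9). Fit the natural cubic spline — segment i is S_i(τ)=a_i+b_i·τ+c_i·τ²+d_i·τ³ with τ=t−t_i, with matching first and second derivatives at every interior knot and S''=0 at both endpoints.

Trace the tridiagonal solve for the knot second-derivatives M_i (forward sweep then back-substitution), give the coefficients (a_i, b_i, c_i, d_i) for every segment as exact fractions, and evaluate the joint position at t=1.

Δ: Δ0=1, Δ1=-7/2, Δ2=1/2, Δ3=1, Δ4=3
row 1: diag=8, rhs=-27; c'=1/4, d'=-27/8
row 2: denom=8−2·1/4=15/2; d'=(24−2·-27/8)/(15/2)=41/10
row 3: denom=8−2·4/15=112/15; d'=(3−2·41/10)/(112/15)=-39/56
row 4: denom=6−2·15/56=153/28; d'=(12−2·-39/56)/(153/28)=125/51
back: M4=125/51
back: M3=-39/56−15/56·125/51=-23/17
back: M2=41/10−4/15·-23/17=455/102
back: M1=-27/8−1/4·455/102=-229/51
M: M0=0, M1=-229/51, M2=455/102, M3=-23/17, M4=125/51, M5=0
seg 0: a=3, c=M0/2=0, d=(M1−M0)/(6·2)=-229/612, b=Δ0−h0·(2M0+M1)/6=382/153
seg 1: a=5, c=M1/2=-229/102, d=(M2−M1)/(6·2)=913/1224, b=Δ1−h1·(2M1+M2)/6=-305/153
seg 2: a=-2, c=M2/2=455/204, d=(M3−M2)/(6·2)=-593/1224, b=Δ2−h2·(2M2+M3)/6=-619/306
seg 3: a=-1, c=M3/2=-23/34, d=(M4−M3)/(6·2)=97/306, b=Δ3−h3·(2M3+M4)/6=166/153
seg 4: a=1, c=M4/2=125/102, d=(M5−M4)/(6·1)=-125/306, b=Δ4−h4·(2M4+M5)/6=334/153
t_q=1 → seg 0, τ=1; S=3+382/153·τ+0·τ²+-229/612·τ³=1045/204

  seg 0: a=3 b=382/153 c=0 d=-229/612
  seg 1: a=5 b=-305/153 c=-229/102 d=913/1224
  seg 2: a=-2 b=-619/306 c=455/204 d=-593/1224
  seg 3: a=-1 b=166/153 c=-23/34 d=97/306
  seg 4: a=1 b=334/153 c=125/102 d=-125/306
S(1) = 1045/204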